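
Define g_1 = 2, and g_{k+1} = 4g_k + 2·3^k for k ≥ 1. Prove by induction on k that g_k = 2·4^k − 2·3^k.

Base case: g_1 = 2, and 2·4^1 − 2·3^1 = 8 − 6 = 2.
Assume g_j = 2·4^j − 2·3^j for some j ≥ 1.
Then g_{j+1} = 4g_j + 2·3^j = 4·(2·4^j − 2·3^j) + 2·3^j = 2·4^{j+1} − 8·3^j + 2·3^j = 2·4^{j+1} − 6·3^j = 2·4^{j+1} − 2·3^{j+1}.
So the formula holds for j+1, and by induction g_k = 2·4^k − 2·3^k for all k ≥ 1.

g_k = 2·4^k − 2·3^k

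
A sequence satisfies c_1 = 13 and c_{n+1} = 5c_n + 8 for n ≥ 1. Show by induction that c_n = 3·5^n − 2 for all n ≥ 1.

Base case: c_1 = 13, and 3·5^1 − 2 = 15 − 2 = 13.
Assume c_k = 3·5^k − 2 for some k ≥ 1.
Then c_{k+1} = 5c_k + 8 = 5·(3·5^k − 2) + 8 = 15·5^k − 10 + 8 = 3·5^{k+1} − 2.
By induction, c_n = 3·5^n − 2 for all n ≥ 1.

c_n = 3·5^n − 2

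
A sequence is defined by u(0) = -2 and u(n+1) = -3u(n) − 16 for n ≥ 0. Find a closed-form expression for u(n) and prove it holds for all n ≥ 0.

Claim: u(n) = 2·(-3)^n − 4.

Base case: u(0) = -2, and 2·(-3)^0 − 4 = 2 − 4 = -2.
Assume u(k) = 2·(-3)^k − 4 for some k ≥ 0.
Then u(k+1) = -3u(k) − 16 = -3·(2·(-3)^k − 4) − 16 = -6·(-3)^k + 12 − 16 = 2·(-3)^{k+1} − 4.
By induction, u(n) = 2·(-3)^n − 4 for all n ≥ 0.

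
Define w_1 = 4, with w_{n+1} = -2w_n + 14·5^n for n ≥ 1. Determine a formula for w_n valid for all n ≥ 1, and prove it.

Claim: w_n = 3·(-2)^n + 2·5^n.

Base case: w_1 = 4, and 3·(-2)^1 + 2·5^1 = -6 + 10 = 4.
Assume w_j = 3·(-2)^j + 2·5^j for some j ≥ 1.
Then w_{j+1} = -2w_j + 14·5^j = -2·(3·(-2)^j + 2·5^j) + 14·5^j = 3·(-2)^{j+1} − 4·5^j + 14·5^j = 3·(-2)^{j+1} + 10·5^j = 3·(-2)^{j+1} + 2·5^{j+1}.
So the formula holds for j+1, and by induction w_n = 3·(-2)^n + 2·5^n for all n ≥ 1.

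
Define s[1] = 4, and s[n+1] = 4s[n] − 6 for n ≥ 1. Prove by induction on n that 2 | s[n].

Base case: s[1] = 4 = 2·2, so 2 | s[1].
Assume 2 | s[k], so s[k] = 2t for some integer t.
Then s[k+1] = 4s[k] − 6 = 4·(2t) − 6 = 2(4t − 3), so 2 | s[k+1].
So the property holds for k+1, and by induction 2 | s[n] for all n ≥ 1.

2 | s[n]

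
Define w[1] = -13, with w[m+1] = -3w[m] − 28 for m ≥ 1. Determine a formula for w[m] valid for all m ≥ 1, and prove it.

Claim: w[m] = 2·(-3)^m − 7.

Base case: w[1] = -13, and 2·(-3)^1 − 7 = -6 − 7 = -13.
Assume w[r] = 2·(-3)^r − 7 for some r ≥ 1.
Then w[r+1] = -3w[r] − 28 = -3·(2·(-3)^r − 7) − 28 = -6·(-3)^r + 21 − 28 = 2·(-3)^{r+1} − 7.
By induction, w[m] = 2·(-3)^m − 7 for all m ≥ 1.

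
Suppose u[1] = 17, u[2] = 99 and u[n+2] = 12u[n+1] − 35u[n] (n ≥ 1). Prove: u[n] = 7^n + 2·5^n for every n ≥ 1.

Base cases: u[1] = 17 and 7^1 + 2·5^1 = 17; u[2] = 99 and 7^2 + 2·5^2 = 99.
Assume u[j] = 7^j + 2·5^j for all 1 ≤ j ≤ r, where r ≥ 2.
Then u[r+1] = 12u[r] − 35u[r−1] = 12·(7^r + 2·5^r) − 35·(7^{r−1} + 2·5^{r−1}) = (12·7 − 35)7^{r−1} + 2·(12·5 − 35)5^{r−1} = 49·7^{r−1} + 50·5^{r−1} = 7^{r+1} + 2·5^{r+1}.
So the formula holds for r+1, and by strong induction u[n] = 7^n + 2·5^n for all n ≥ 1.

u[n] = 7^n + 2·5^n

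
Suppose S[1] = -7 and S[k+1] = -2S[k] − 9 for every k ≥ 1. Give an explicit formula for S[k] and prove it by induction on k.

Claim: S[k] = 2·(-2)^k − 3.

Base case: S[1] = -7, and 2·(-2)^1 − 3 = -4 − 3 = -7.
Assume S[m] = 2·(-2)^m − 3 for some m ≥ 1.
Then S[m+1] = -2S[m] − 9 = -2·(2·(-2)^m − 3) − 9 = -4·(-2)^m + 6 − 9 = 2·(-2)^{m+1} − 3.
So the formula holds for m+1, and by induction S[k] = 2·(-2)^k − 3 for all k ≥ 1.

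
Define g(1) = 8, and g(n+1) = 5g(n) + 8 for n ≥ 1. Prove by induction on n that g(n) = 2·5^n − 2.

Base case: g(1) = 8, and 2·5^1 − 2 = 10 − 2 = 8.
Assume g(m) = 2·5^m − 2 for some m ≥ 1.
Then g(m+1) = 5g(m) + 8 = 5·(2·5^m − 2) + 8 = 10·5^m − 10 + 8 = 2·5^{m+1} − 2.
By induction, g(n) = 2·5^n − 2 for all n ≥ 1.

g(n) = 2·5^n − 2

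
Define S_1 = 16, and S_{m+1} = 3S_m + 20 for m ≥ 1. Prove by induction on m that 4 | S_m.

Base case: S_1 = 16 = 4·4, so 4 | S_1.
Assume 4 | S_r, so S_r = 4t for some integer t.
Then S_{r+1} = 3S_r + 20 = 3·(4t) + 20 = 4(3t + 5), so 4 | S_{r+1}.
This completes the inductive step, so 4 | S_m for all m ≥ 1.

4 | S_m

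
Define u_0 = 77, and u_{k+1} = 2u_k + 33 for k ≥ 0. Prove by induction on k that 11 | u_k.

Base case: u_0 = 77 = 11·7, so 11 | u_0.
Assume 11 | u_j, so u_j = 11t for some integer t.
Then u_{j+1} = 2u_j + 33 = 2·(11t) + 33 = 11(2t + 3), so 11 | u_{j+1}.
So the property holds for j+1, and by induction 11 | u_k for all k ≥ 0.

11 | u_k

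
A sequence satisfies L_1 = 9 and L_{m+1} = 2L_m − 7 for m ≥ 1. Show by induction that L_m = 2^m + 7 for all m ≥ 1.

Base case: L_1 = 9, and 2^1 + 7 = 2 + 7 = 9.
Assume L_r = 2^r + 7 for some r ≥ 1.
Then L_{r+1} = 2L_r − 7 = 2·(2^r + 7) − 7 = 2^{r+1} + 14 − 7 = 2^{r+1} + 7.
This completes the inductive step, so L_m = 2^m + 7 for all m ≥ 1.

L_m = 2^m + 7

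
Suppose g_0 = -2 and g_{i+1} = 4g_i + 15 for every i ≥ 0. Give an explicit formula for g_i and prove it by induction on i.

Claim: g_i = 3·4^i − 5.

Base case: g_0 = -2, and 3·4^0 − 5 = 3 − 5 = -2.
Assume g_j = 3·4^j − 5 for some j ≥ 0.
Then g_{j+1} = 4g_j + 15 = 4·(3·4^j − 5) + 15 = 12·4^j − 20 + 15 = 3·4^{j+1} − 5.
This completes the inductive step, so g_i = 3·4^i − 5 for all i ≥ 0.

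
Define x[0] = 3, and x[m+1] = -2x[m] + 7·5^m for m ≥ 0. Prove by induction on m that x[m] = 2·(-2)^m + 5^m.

Base case: x[0] = 3, and 2·(-2)^0 + 5^0 = 2 + 1 = 3.
Assume x[r] = 2·(-2)^r + 5^r for some r ≥ 0.
Then x[r+1] = -2x[r] + 7·5^r = -2·(2·(-2)^r + 5^r) + 7·5^r = 2·(-2)^{r+1} − 2·5^r + 7·5^r = 2·(-2)^{r+1} + 5·5^r = 2·(-2)^{r+1} + 5^{r+1}.
This completes the inductive step, so x[m] = 2·(-2)^m + 5^m for all m ≥ 0.

x[m] = 2·(-2)^m + 5^m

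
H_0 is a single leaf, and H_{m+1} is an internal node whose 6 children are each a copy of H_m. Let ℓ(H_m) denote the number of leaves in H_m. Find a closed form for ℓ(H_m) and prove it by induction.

Claim: ℓ(H_m) = 6^m.

Base case: ℓ(H_0) = 1, and 6^0 = 1.
Assume ℓ(H_k) = 6^k.
Then ℓ(H_{k+1}) = 6·ℓ(H_k) = 6·6^k = 6^{k+1}.
By induction, ℓ(H_m) = 6^m for all m ≥ 0.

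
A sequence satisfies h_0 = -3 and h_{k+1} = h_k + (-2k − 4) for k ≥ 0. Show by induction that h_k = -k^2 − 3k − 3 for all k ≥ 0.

Base case: h_0 = -3, and -0^2 − 3·0 − 3 = -3.
Assume h_r = -r^2 − 3r − 3.
Then h_{r+1} = h_r + (-2r − 4) = (-r^2 − 3r − 3) + (-2r − 4) = -r^2 − 5r − 7,
and -(r+1)^2 − 3·(r+1) − 3 = -r^2 − 5r − 7.
By induction, h_k = -k^2 − 3k − 3 for all k ≥ 0.

h_k = -k^2 − 3k − 3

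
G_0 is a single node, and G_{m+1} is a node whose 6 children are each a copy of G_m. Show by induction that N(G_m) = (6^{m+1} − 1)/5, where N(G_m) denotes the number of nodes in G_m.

Base case: N(G_0) = 1, and (6^{0+1} − 1)/5 = 1.
Assume N(G_r) = (6^{r+1} − 1)/5.
Then N(G_{r+1}) = 1 + 6N(G_r) = 1 + 6·(6^{r+1} − 1)/5 = 1 + (6^{r+2} − 6)/5 = (5 + 6^{r+2} − 6)/5 = (6^{r+2} − 1)/5.
By induction, N(G_m) = (6^{m+1} − 1)/5 for all m ≥ 0.

N(G_m) = (6^{m+1} − 1)/5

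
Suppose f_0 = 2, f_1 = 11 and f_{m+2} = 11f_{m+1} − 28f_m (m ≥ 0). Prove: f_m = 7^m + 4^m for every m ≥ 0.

Base cases: f_0 = 2 and 7^0 + 4^0 = 2; f_1 = 11 and 7^1 + 4^1 = 11.
Assume f_j = 7^j + 4^j for all 0 ≤ j ≤ r, where r ≥ 1.
Then f_{r+1} = 11f_r − 28f_{r−1} = 11·(7^r + 4^r) − 28·(7^{r−1} + 4^{r−1}) = (11·7 − 28)7^{r−1} + (11·4 − 28)4^{r−1} = 49·7^{r−1} + 16·4^{r−1} = 7^{r+1} + 4^{r+1}.
Hence f_m = 7^m + 4^m for every m ≥ 0, by strong induction.

f_m = 7^m + 4^m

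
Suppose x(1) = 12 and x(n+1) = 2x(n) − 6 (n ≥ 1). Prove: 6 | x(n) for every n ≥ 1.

Base case: x(1) = 12 = 6·2, so 6 | x(1).
Assume 6 | x(m), so x(m) = 6t for some integer t.
Then x(m+1) = 2x(m) − 6 = 2·(6t) − 6 = 6(2t − 1), so 6 | x(m+1).
So the property holds for m+1, and by induction 6 | x(n) for all n ≥ 1.

6 | x(n)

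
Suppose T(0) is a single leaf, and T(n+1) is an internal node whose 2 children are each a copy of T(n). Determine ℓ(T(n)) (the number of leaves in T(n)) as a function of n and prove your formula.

Claim: ℓ(T(n)) = 2^n.

Base case: ℓ(T(0)) = 1, and 2^0 = 1.
Assume ℓ(T(r)) = 2^r.
Then ℓ(T(r+1)) = 2·ℓ(T(r)) = 2·2^r = 2^{r+1}.
So the formula holds for r+1, and by induction ℓ(T(n)) = 2^n for all n ≥ 0.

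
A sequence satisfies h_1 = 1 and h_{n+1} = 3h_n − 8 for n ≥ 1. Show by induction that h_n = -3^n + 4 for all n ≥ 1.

Base case: h_1 = 1, and -3^1 + 4 = -3 + 4 = 1.
Assume h_m = -3^m + 4 for some m ≥ 1.
Then h_{m+1} = 3h_m − 8 = 3·(-3^m + 4) − 8 = -3^{m+1} + 12 − 8 = -3^{m+1} + 4.
This completes the inductive step, so h_n = -3^n + 4 for all n ≥ 1.

h_n = -3^n + 4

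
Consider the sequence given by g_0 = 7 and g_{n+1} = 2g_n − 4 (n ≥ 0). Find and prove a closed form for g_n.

Claim: g_n = 3·2^n + 4.

Base case: g_0 = 7, and 3·2^0 + 4 = 3 + 4 = 7.
Assume g_m = 3·2^m + 4 for some m ≥ 0.
Then g_{m+1} = 2g_m − 4 = 2·(3·2^m + 4) − 4 = 6·2^m + 8 − 4 = 3·2^{m+1} + 4.
By induction, g_n = 3·2^n + 4 for all n ≥ 0.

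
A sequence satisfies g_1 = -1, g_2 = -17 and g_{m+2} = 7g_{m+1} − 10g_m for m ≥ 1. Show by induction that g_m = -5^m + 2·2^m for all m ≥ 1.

Base cases: g_1 = -1 and -5^1 + 2·2^1 = -1; g_2 = -17 and -5^2 + 2·2^2 = -17.
Assume g_j = -5^j + 2·2^j for all 1 ≤ j ≤ r, where r ≥ 2.
Then g_{r+1} = 7g_r − 10g_{r−1} = 7·(-5^r + 2·2^r) − 10·(-5^{r−1} + 2·2^{r−1}) = -(7·5 − 10)5^{r−1} + 2·(7·2 − 10)2^{r−1} = -25·5^{r−1} + 8·2^{r−1} = -5^{r+1} + 2·2^{r+1}.
So the formula holds for r+1, and by strong induction g_m = -5^m + 2·2^m for all m ≥ 1.

g_m = -5^m + 2·2^m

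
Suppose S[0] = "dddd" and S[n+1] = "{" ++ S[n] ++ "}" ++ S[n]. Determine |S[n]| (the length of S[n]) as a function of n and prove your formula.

Claim: |S[n]| = 6·2^n − 2.

Base case: |S[0]| = 4, and 6·2^0 − 2 = 4.
Assume |S[m]| = 6·2^m − 2.
Then |S[m+1]| = 1 + |S[m]| + 1 + |S[m]| = 2|S[m]| + 2 = 2(6·2^m − 2) + 2 = 6·2^{m+1} − 4 + 2 = 6·2^{m+1} − 2.
So the formula holds for m+1, and by induction |S[n]| = 6·2^n − 2 for all n ≥ 0.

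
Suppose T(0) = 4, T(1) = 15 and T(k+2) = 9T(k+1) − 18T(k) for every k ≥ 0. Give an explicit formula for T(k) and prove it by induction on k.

Claim: T(k) = 3·3^k + 6^k.

Base cases: T(0) = 4 and 3·3^0 + 6^0 = 4; T(1) = 15 and 3·3^1 + 6^1 = 15.
Assume T(j) = 3·3^j + 6^j for all 0 ≤ j ≤ r, where r ≥ 1.
Then T(r+1) = 9T(r) − 18T(r−1) = 9·(3·3^r + 6^r) − 18·(3·3^{r−1} + 6^{r−1}) = 3·(9·3 − 18)3^{r−1} + (9·6 − 18)6^{r−1} = 27·3^{r−1} + 36·6^{r−1} = 3·3^{r+1} + 6^{r+1}.
By strong induction, T(k) = 3·3^k + 6^k for all k ≥ 0.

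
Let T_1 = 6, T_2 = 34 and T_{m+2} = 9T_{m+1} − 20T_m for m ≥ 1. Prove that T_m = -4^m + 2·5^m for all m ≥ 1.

Base cases: T_1 = 6 and -4^1 + 2·5^1 = 6; T_2 = 34 and -4^2 + 2·5^2 = 34.
Assume T_j = -4^j + 2·5^j for all 1 ≤ j ≤ k, where k ≥ 2.
Then T_{k+1} = 9T_k − 20T_{k−1} = 9·(-4^k + 2·5^k) − 20·(-4^{k−1} + 2·5^{k−1}) = -(9·4 − 20)4^{k−1} + 2·(9·5 − 20)5^{k−1} = -16·4^{k−1} + 50·5^{k−1} = -4^{k+1} + 2·5^{k+1}.
Hence T_m = -4^m + 2·5^m for every m ≥ 1, by strong induction.

T_m = -4^m + 2·5^m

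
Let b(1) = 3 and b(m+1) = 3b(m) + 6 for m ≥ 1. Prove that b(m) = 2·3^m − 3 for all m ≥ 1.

Base case: b(1) = 3, and 2·3^1 − 3 = 6 − 3 = 3.
Assume b(k) = 2·3^k − 3 for some k ≥ 1.
Then b(k+1) = 3b(k) + 6 = 3·(2·3^k − 3) + 6 = 6·3^k − 9 + 6 = 2·3^{k+1} − 3.
This completes the inductive step, so b(m) = 2·3^m − 3 for all m ≥ 1.

b(m) = 2·3^m − 3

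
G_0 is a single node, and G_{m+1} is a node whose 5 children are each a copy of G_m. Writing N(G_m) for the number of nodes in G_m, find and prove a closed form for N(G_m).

Claim: N(G_m) = (5^{m+1} − 1)/4.

Base case: N(G_0) = 1, and (5^{0+1} − 1)/4 = 1.
Assume N(G_k) = (5^{k+1} − 1)/4.
Then N(G_{k+1}) = 1 + 5N(G_k) = 1 + 5·(5^{k+1} − 1)/4 = 1 + (5^{k+2} − 5)/4 = (4 + 5^{k+2} − 5)/4 = (5^{k+2} − 1)/4.
Hence N(G_m) = (5^{m+1} − 1)/4 for every m ≥ 0, by induction.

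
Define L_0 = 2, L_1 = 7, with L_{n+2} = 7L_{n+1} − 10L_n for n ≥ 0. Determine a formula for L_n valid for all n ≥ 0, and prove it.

Claim: L_n = 5^n + 2^n.

Base cases: L_0 = 2 and 5^0 + 2^0 = 2; L_1 = 7 and 5^1 + 2^1 = 7.
Assume L_i = 5^i + 2^i for all 0 ≤ i ≤ j, where j ≥ 1.
Then L_{j+1} = 7L_j − 10L_{j−1} = 7·(5^j + 2^j) − 10·(5^{j−1} + 2^{j−1}) = (7·5 − 10)5^{j−1} + (7·2 − 10)2^{j−1} = 25·5^{j−1} + 4·2^{j−1} = 5^{j+1} + 2^{j+1}.
Hence L_n = 5^n + 2^n for every n ≥ 0, by strong induction.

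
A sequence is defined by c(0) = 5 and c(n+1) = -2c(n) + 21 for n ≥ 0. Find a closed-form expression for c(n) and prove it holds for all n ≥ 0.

Claim: c(n) = -2·(-2)^n + 7.

Base case: c(0) = 5, and -2·(-2)^0 + 7 = -2 + 7 = 5.
Assume c(m) = -2·(-2)^m + 7 for some m ≥ 0.
Then c(m+1) = -2c(m) + 21 = -2·(-2·(-2)^m + 7) + 21 = 4·(-2)^m − 14 + 21 = -2·(-2)^{m+1} + 7.
Hence c(n) = -2·(-2)^n + 7 for every n ≥ 0, by induction.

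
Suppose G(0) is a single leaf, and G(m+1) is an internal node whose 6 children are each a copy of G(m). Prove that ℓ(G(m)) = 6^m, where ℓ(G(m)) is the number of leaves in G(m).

Base case: ℓ(G(0)) = 1, and 6^0 = 1.
Assume ℓ(G(j)) = 6^j.
Then ℓ(G(j+1)) = 6·ℓ(G(j)) = 6·6^j = 6^{j+1}.
Hence ℓ(G(m)) = 6^m for every m ≥ 0, by induction.

ℓ(G(m)) = 6^m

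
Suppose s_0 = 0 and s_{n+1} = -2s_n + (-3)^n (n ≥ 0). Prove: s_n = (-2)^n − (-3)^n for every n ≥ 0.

Base case: s_0 = 0, and (-2)^0 − (-3)^0 = 1 − 1 = 0.
Assume s_m = (-2)^m − (-3)^m for some m ≥ 0.
Then s_{m+1} = -2s_m + (-3)^m = -2·((-2)^m − (-3)^m) + (-3)^m = (-2)^{m+1} + 2·(-3)^m + (-3)^m = (-2)^{m+1} + 3·(-3)^m = (-2)^{m+1} − (-3)^{m+1}.
This completes the inductive step, so s_n = (-2)^n − (-3)^n for all n ≥ 0.

s_n = (-2)^n − (-3)^n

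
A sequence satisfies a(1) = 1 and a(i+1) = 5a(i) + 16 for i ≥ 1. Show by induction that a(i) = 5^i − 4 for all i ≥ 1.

Base case: a(1) = 1, and 5^1 − 4 = 5 − 4 = 1.
Assume a(m) = 5^m − 4 for some m ≥ 1.
Then a(m+1) = 5a(m) + 16 = 5·(5^m − 4) + 16 = 5^{m+1} − 20 + 16 = 5^{m+1} − 4.
This completes the inductive step, so a(i) = 5^i − 4 for all i ≥ 1.

a(i) = 5^i − 4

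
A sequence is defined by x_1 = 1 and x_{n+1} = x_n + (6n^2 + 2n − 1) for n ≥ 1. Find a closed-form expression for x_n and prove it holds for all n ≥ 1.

Claim: x_n = 2n^3 − 2n^2 − n + 2.

Base case: x_1 = 1, and 2·1^3 − 2·1^2 − 1 + 2 = 1.
Assume x_k = 2k^3 − 2k^2 − k + 2.
Then x_{k+1} = x_k + (6k^2 + 2k − 1) = (2k^3 − 2k^2 − k + 2) + (6k^2 + 2k − 1) = 2k^3 + 4k^2 + k + 1,
and 2·(k+1)^3 − 2·(k+1)^2 − (k+1) + 2 = 2k^3 + 4k^2 + k + 1.
This completes the inductive step, so x_n = 2n^3 − 2n^2 − n + 2 for all n ≥ 1.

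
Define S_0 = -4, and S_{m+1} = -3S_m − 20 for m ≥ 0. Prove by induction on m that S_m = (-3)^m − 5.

Base case: S_0 = -4, and (-3)^0 − 5 = 1 − 5 = -4.
Assume S_r = (-3)^r − 5 for some r ≥ 0.
Then S_{r+1} = -3S_r − 20 = -3·((-3)^r − 5) − 20 = -3·(-3)^r + 15 − 20 = (-3)^{r+1} − 5.
By induction, S_m = (-3)^m − 5 for all m ≥ 0.

S_m = (-3)^m − 5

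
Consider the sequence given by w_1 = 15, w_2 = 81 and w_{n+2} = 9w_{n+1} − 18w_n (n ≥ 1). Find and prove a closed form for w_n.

Claim: w_n = 2·6^n + 3^n.

Base cases: w_1 = 15 and 2·6^1 + 3^1 = 15; w_2 = 81 and 2·6^2 + 3^2 = 81.
Assume w_j = 2·6^j + 3^j for all 1 ≤ j ≤ r, where r ≥ 2.
Then w_{r+1} = 9w_r − 18w_{r−1} = 9·(2·6^r + 3^r) − 18·(2·6^{r−1} + 3^{r−1}) = 2·(9·6 − 18)6^{r−1} + (9·3 − 18)3^{r−1} = 72·6^{r−1} + 9·3^{r−1} = 2·6^{r+1} + 3^{r+1}.
This completes the inductive step, so w_n = 2·6^n + 3^n for all n ≥ 1.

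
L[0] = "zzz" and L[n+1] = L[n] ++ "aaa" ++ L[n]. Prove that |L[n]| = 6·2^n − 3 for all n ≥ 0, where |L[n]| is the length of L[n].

Base case: |L[0]| = 3, and 6·2^0 − 3 = 3.
Assume |L[j]| = 6·2^j − 3.
Then |L[j+1]| = |L[j]| + 3 + |L[j]| = 2|L[j]| + 3 = 2(6·2^j − 3) + 3 = 6·2^{j+1} − 6 + 3 = 6·2^{j+1} − 3.
This completes the inductive step, so |L[n]| = 6·2^n − 3 for all n ≥ 0.

|L[n]| = 6·2^n − 3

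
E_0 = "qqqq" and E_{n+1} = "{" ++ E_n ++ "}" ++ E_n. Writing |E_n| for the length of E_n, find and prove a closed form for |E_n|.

Claim: |E_n| = 6·2^n − 2.

Base case: |E_0| = 4, and 6·2^0 − 2 = 4.
Assume |E_j| = 6·2^j − 2.
Then |E_{j+1}| = 1 + |E_j| + 1 + |E_j| = 2|E_j| + 2 = 2(6·2^j − 2) + 2 = 6·2^{j+1} − 4 + 2 = 6·2^{j+1} − 2.
So the formula holds for j+1, and by induction |E_n| = 6·2^n − 2 for all n ≥ 0.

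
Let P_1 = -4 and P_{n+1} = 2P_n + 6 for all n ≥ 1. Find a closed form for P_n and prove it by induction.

Claim: P_n = 2^n − 6.

Base case: P_1 = -4, and 2^1 − 6 = 2 − 6 = -4.
Assume P_r = 2^r − 6 for some r ≥ 1.
Then P_{r+1} = 2P_r + 6 = 2·(2^r − 6) + 6 = 2^{r+1} − 12 + 6 = 2^{r+1} − 6.
This completes the inductive step, so P_n = 2^n − 6 for all n ≥ 1.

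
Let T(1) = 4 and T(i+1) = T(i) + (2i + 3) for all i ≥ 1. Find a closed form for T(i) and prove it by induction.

Claim: T(i) = i^2 + 2i + 1.

Base case: T(1) = 4, and 1^2 + 2·1 + 1 = 4.
Assume T(j) = j^2 + 2j + 1.
Then T(j+1) = T(j) + (2j + 3) = (j^2 + 2j + 1) + (2j + 3) = j^2 + 4j + 4,
and (j+1)^2 + 2·(j+1) + 1 = j^2 + 4j + 4.
By induction, T(i) = i^2 + 2i + 1 for all i ≥ 1.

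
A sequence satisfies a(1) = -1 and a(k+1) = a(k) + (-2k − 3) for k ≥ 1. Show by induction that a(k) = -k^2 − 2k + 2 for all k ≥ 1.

Base case: a(1) = -1, and -1^2 − 2·1 + 2 = -1.
Assume a(j) = -j^2 − 2j + 2.
Then a(j+1) = a(j) + (-2j − 3) = (-j^2 − 2j + 2) + (-2j − 3) = -j^2 − 4j − 1,
and -(j+1)^2 − 2·(j+1) + 2 = -j^2 − 4j − 1.
By induction, a(k) = -k^2 − 2k + 2 for all k ≥ 1.

a(k) = -k^2 − 2k + 2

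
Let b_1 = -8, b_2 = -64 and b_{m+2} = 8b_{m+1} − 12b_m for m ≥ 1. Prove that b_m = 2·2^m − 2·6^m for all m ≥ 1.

Base cases: b_1 = -8 and 2·2^1 − 2·6^1 = -8; b_2 = -64 and 2·2^2 − 2·6^2 = -64.
Assume b_i = 2·2^i − 2·6^i for all 1 ≤ i ≤ j, where j ≥ 2.
Then b_{j+1} = 8b_j − 12b_{j−1} = 8·(2·2^j − 2·6^j) − 12·(2·2^{j−1} − 2·6^{j−1}) = 2·(8·2 − 12)2^{j−1} − 2·(8·6 − 12)6^{j−1} = 8·2^{j−1} − 72·6^{j−1} = 2·2^{j+1} − 2·6^{j+1}.
Hence b_m = 2·2^m − 2·6^m for every m ≥ 1, by strong induction.

b_m = 2·2^m − 2·6^m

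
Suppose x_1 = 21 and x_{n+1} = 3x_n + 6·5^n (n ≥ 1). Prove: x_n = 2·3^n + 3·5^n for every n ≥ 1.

Base case: x_1 = 21, and 2·3^1 + 3·5^1 = 6 + 15 = 21.
Assume x_m = 2·3^m + 3·5^m for some m ≥ 1.
Then x_{m+1} = 3x_m + 6·5^m = 3·(2·3^m + 3·5^m) + 6·5^m = 2·3^{m+1} + 9·5^m + 6·5^m = 2·3^{m+1} + 15·5^m = 2·3^{m+1} + 3·5^{m+1}.
This completes the inductive step, so x_n = 2·3^n + 3·5^n for all n ≥ 1.

x_n = 2·3^n + 3·5^n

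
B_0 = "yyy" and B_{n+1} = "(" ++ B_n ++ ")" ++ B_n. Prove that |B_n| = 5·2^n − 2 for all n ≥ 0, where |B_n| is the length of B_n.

Base case: |B_0| = 3, and 5·2^0 − 2 = 3.
Assume |B_k| = 5·2^k − 2.
Then |B_{k+1}| = 1 + |B_k| + 1 + |B_k| = 2|B_k| + 2 = 2(5·2^k − 2) + 2 = 5·2^{k+1} − 4 + 2 = 5·2^{k+1} − 2.
By induction, |B_n| = 5·2^n − 2 for all n ≥ 0.

|B_n| = 5·2^n − 2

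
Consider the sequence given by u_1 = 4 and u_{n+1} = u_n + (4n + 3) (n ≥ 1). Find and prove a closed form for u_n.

Claim: u_n = 2n^2 + n + 1.

Base case: u_1 = 4, and 2·1^2 + 1 + 1 = 4.
Assume u_r = 2r^2 + r + 1.
Then u_{r+1} = u_r + (4r + 3) = (2r^2 + r + 1) + (4r + 3) = 2r^2 + 5r + 4,
and 2·(r+1)^2 + (r+1) + 1 = 2r^2 + 5r + 4.
Hence u_n = 2n^2 + n + 1 for every n ≥ 1, by induction.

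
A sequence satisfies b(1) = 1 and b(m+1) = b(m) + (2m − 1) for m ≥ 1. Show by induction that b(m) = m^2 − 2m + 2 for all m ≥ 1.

Base case: b(1) = 1, and 1^2 − 2·1 + 2 = 1.
Assume b(k) = k^2 − 2k + 2.
Then b(k+1) = b(k) + (2k − 1) = (k^2 − 2k + 2) + (2k − 1) = k^2 + 1,
and (k+1)^2 − 2·(k+1) + 2 = k^2 + 1.
By induction, b(m) = m^2 − 2m + 2 for all m ≥ 1.

b(m) = m^2 − 2m + 2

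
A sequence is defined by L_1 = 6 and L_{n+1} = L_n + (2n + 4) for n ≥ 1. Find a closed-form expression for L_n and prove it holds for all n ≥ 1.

Claim: L_n = n^2 + 3n + 2.

Base case: L_1 = 6, and 1^2 + 3·1 + 2 = 6.
Assume L_k = k^2 + 3k + 2.
Then L_{k+1} = L_k + (2k + 4) = (k^2 + 3k + 2) + (2k + 4) = k^2 + 5k + 6,
and (k+1)^2 + 3·(k+1) + 2 = k^2 + 5k + 6.
By induction, L_n = n^2 + 3n + 2 for all n ≥ 1.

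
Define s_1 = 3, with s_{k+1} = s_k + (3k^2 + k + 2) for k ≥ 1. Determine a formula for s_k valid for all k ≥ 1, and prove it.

Claim: s_k = k^3 − k^2 + 2k + 1.

Base case: s_1 = 3, and 1^3 − 1^2 + 2·1 + 1 = 3.
Assume s_j = j^3 − j^2 + 2j + 1.
Then s_{j+1} = s_j + (3j^2 + j + 2) = (j^3 − j^2 + 2j + 1) + (3j^2 + j + 2) = j^3 + 2j^2 + 3j + 3,
and (j+1)^3 − (j+1)^2 + 2·(j+1) + 1 = j^3 + 2j^2 + 3j + 3.
Hence s_k = k^3 − k^2 + 2k + 1 for every k ≥ 1, by induction.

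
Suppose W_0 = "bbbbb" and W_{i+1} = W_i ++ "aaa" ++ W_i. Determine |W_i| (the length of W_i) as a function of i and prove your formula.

Claim: |W_i| = 2^{i+3} − 3.

Base case: |W_0| = 5, and 2^{0+3} − 3 = 5.
Assume |W_r| = 2^{r+3} − 3.
Then |W_{r+1}| = |W_r| + 3 + |W_r| = 2|W_r| + 3 = 2(2^{r+3} − 3) + 3 = 2^{r+1+3} − 6 + 3 = 2^{r+1+3} − 3.
By induction, |W_i| = 2^{i+3} − 3 for all i ≥ 0.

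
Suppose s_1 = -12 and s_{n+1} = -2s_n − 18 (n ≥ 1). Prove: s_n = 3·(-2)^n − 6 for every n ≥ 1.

Base case: s_1 = -12, and 3·(-2)^1 − 6 = -6 − 6 = -12.
Assume s_m = 3·(-2)^m − 6 for some m ≥ 1.
Then s_{m+1} = -2s_m − 18 = -2·(3·(-2)^m − 6) − 18 = -6·(-2)^m + 12 − 18 = 3·(-2)^{m+1} − 6.
This completes the inductive step, so s_n = 3·(-2)^n − 6 for all n ≥ 1.

s_n = 3·(-2)^n − 6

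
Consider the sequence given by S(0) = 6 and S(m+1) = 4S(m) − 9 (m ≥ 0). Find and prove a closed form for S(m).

Claim: S(m) = 3·4^m + 3.

Base case: S(0) = 6, and 3·4^0 + 3 = 3 + 3 = 6.
Assume S(k) = 3·4^k + 3 for some k ≥ 0.
Then S(k+1) = 4S(k) − 9 = 4·(3·4^k + 3) − 9 = 12·4^k + 12 − 9 = 3·4^{k+1} + 3.
So the formula holds for k+1, and by induction S(m) = 3·4^m + 3 for all m ≥ 0.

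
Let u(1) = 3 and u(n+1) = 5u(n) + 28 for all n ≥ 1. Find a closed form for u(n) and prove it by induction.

Claim: u(n) = 2·5^n − 7.

Base case: u(1) = 3, and 2·5^1 − 7 = 10 − 7 = 3.
Assume u(r) = 2·5^r − 7 for some r ≥ 1.
Then u(r+1) = 5u(r) + 28 = 5·(2·5^r − 7) + 28 = 10·5^r − 35 + 28 = 2·5^{r+1} − 7.
So the formula holds for r+1, and by induction u(n) = 2·5^n − 7 for all n ≥ 1.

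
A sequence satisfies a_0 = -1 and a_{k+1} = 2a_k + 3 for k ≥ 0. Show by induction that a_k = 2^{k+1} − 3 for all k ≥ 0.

Base case: a_0 = -1, and 2^{0+1} − 3 = 2 − 3 = -1.
Assume a_m = 2^{m+1} − 3 for some m ≥ 0.
Then a_{m+1} = 2a_m + 3 = 2·(2^{m+1} − 3) + 3 = 2^{m+2} − 6 + 3 = 2^{m+2} − 3.
By induction, a_k = 2^{k+1} − 3 for all k ≥ 0.

a_k = 2^{k+1} − 3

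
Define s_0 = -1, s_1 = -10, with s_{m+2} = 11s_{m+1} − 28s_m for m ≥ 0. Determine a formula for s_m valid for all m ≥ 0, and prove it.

Claim: s_m = 4^m − 2·7^m.

Base cases: s_0 = -1 and 4^0 − 2·7^0 = -1; s_1 = -10 and 4^1 − 2·7^1 = -10.
Assume s_i = 4^i − 2·7^i for all 0 ≤ i ≤ j, where j ≥ 1.
Then s_{j+1} = 11s_j − 28s_{j−1} = 11·(4^j − 2·7^j) − 28·(4^{j−1} − 2·7^{j−1}) = (11·4 − 28)4^{j−1} − 2·(11·7 − 28)7^{j−1} = 16·4^{j−1} − 98·7^{j−1} = 4^{j+1} − 2·7^{j+1}.
So the formula holds for j+1, and by strong induction s_m = 4^m − 2·7^m for all m ≥ 0.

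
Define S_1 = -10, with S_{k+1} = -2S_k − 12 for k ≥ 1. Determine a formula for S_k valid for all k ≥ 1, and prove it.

Claim: S_k = 3·(-2)^k − 4.

Base case: S_1 = -10, and 3·(-2)^1 − 4 = -6 − 4 = -10.
Assume S_r = 3·(-2)^r − 4 for some r ≥ 1.
Then S_{r+1} = -2S_r − 12 = -2·(3·(-2)^r − 4) − 12 = -6·(-2)^r + 8 − 12 = 3·(-2)^{r+1} − 4.
This completes the inductive step, so S_k = 3·(-2)^k − 4 for all k ≥ 1.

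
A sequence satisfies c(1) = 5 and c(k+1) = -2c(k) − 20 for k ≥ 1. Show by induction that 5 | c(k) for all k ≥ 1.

Base case: c(1) = 5 = 5·1, so 5 | c(1).
Assume 5 | c(r), so c(r) = 5t for some integer t.
Then c(r+1) = -2c(r) − 20 = -2·(5t) − 20 = 5(-2t − 4), so 5 | c(r+1).
By induction, 5 | c(k) for all k ≥ 1.

5 | c(k)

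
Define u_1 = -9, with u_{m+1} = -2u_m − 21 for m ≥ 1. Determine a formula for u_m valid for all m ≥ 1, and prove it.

Claim: u_m = (-2)^m − 7.

Base case: u_1 = -9, and (-2)^1 − 7 = -2 − 7 = -9.
Assume u_k = (-2)^k − 7 for some k ≥ 1.
Then u_{k+1} = -2u_k − 21 = -2·((-2)^k − 7) − 21 = -2·(-2)^k + 14 − 21 = (-2)^{k+1} − 7.
By induction, u_m = (-2)^m − 7 for all m ≥ 1.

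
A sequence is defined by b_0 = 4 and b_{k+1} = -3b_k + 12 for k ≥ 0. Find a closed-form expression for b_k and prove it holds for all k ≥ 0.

Claim: b_k = (-3)^k + 3.

Base case: b_0 = 4, and (-3)^0 + 3 = 1 + 3 = 4.
Assume b_r = (-3)^r + 3 for some r ≥ 0.
Then b_{r+1} = -3b_r + 12 = -3·((-3)^r + 3) + 12 = -3·(-3)^r − 9 + 12 = (-3)^{r+1} + 3.
So the formula holds for r+1, and by induction b_k = (-3)^k + 3 for all k ≥ 0.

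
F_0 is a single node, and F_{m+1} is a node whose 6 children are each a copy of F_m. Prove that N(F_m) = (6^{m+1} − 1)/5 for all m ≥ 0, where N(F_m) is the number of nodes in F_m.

Base case: N(F_0) = 1, and (6^{0+1} − 1)/5 = 1.
Assume N(F_k) = (6^{k+1} − 1)/5.
Then N(F_{k+1}) = 1 + 6N(F_k) = 1 + 6·(6^{k+1} − 1)/5 = 1 + (6^{k+2} − 6)/5 = (5 + 6^{k+2} − 6)/5 = (6^{k+2} − 1)/5.
By induction, N(F_m) = (6^{m+1} − 1)/5 for all m ≥ 0.

N(F_m) = (6^{m+1} − 1)/5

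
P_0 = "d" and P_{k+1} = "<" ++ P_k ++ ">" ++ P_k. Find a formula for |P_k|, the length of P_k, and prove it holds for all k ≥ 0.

Claim: |P_k| = 3·2^k − 2.

Base case: |P_0| = 1, and 3·2^0 − 2 = 1.
Assume |P_j| = 3·2^j − 2.
Then |P_{j+1}| = 1 + |P_j| + 1 + |P_j| = 2|P_j| + 2 = 2(3·2^j − 2) + 2 = 3·2^{j+1} − 4 + 2 = 3·2^{j+1} − 2.
Hence |P_k| = 3·2^k − 2 for every k ≥ 0, by induction.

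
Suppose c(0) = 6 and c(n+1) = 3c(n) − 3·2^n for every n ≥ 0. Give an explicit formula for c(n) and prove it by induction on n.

Claim: c(n) = 3·3^n + 3·2^n.

Base case: c(0) = 6, and 3·3^0 + 3·2^0 = 3 + 3 = 6.
Assume c(m) = 3·3^m + 3·2^m for some m ≥ 0.
Then c(m+1) = 3c(m) − 3·2^m = 3·(3·3^m + 3·2^m) − 3·2^m = 3·3^{m+1} + 9·2^m − 3·2^m = 3·3^{m+1} + 6·2^m = 3·3^{m+1} + 3·2^{m+1}.
So the formula holds for m+1, and by induction c(n) = 3·3^n + 3·2^n for all n ≥ 0.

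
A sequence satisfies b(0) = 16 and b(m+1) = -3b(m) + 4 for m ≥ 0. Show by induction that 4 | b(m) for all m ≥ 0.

Base case: b(0) = 16 = 4·4, so 4 | b(0).
Assume 4 | b(j), so b(j) = 4t for some integer t.
Then b(j+1) = -3b(j) + 4 = -3·(4t) + 4 = 4(-3t + 1), so 4 | b(j+1).
By induction, 4 | b(m) for all m ≥ 0.

4 | b(m)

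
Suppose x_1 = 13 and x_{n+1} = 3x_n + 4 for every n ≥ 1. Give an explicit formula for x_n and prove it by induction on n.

Claim: x_n = 5·3^n − 2.

Base case: x_1 = 13, and 5·3^1 − 2 = 15 − 2 = 13.
Assume x_k = 5·3^k − 2 for some k ≥ 1.
Then x_{k+1} = 3x_k + 4 = 3·(5·3^k − 2) + 4 = 15·3^k − 6 + 4 = 5·3^{k+1} − 2.
By induction, x_n = 5·3^n − 2 for all n ≥ 1.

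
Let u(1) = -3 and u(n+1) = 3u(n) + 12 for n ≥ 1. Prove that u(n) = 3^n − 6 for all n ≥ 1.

Base case: u(1) = -3, and 3^1 − 6 = 3 − 6 = -3.
Assume u(k) = 3^k − 6 for some k ≥ 1.
Then u(k+1) = 3u(k) + 12 = 3·(3^k − 6) + 12 = 3^{k+1} − 18 + 12 = 3^{k+1} − 6.
This completes the inductive step, so u(n) = 3^n − 6 for all n ≥ 1.

u(n) = 3^n − 6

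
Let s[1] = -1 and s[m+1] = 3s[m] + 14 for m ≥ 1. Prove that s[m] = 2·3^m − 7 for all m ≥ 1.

Base case: s[1] = -1, and 2·3^1 − 7 = 6 − 7 = -1.
Assume s[k] = 2·3^k − 7 for some k ≥ 1.
Then s[k+1] = 3s[k] + 14 = 3·(2·3^k − 7) + 14 = 6·3^k − 21 + 14 = 2·3^{k+1} − 7.
Hence s[m] = 2·3^m − 7 for every m ≥ 1, by induction.

s[m] = 2·3^m − 7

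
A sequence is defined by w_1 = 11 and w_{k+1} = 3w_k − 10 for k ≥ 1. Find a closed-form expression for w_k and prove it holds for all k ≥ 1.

Claim: w_k = 2·3^k + 5.

Base case: w_1 = 11, and 2·3^1 + 5 = 6 + 5 = 11.
Assume w_r = 2·3^r + 5 for some r ≥ 1.
Then w_{r+1} = 3w_r − 10 = 3·(2·3^r + 5) − 10 = 6·3^r + 15 − 10 = 2·3^{r+1} + 5.
Hence w_k = 2·3^k + 5 for every k ≥ 1, by induction.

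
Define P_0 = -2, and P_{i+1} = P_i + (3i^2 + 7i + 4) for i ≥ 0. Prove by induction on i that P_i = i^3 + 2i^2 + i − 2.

Base case: P_0 = -2, and 0^3 + 2·0^2 + 0 − 2 = -2.
Assume P_j = j^3 + 2j^2 + j − 2.
Then P_{j+1} = P_j + (3j^2 + 7j + 4) = (j^3 + 2j^2 + j − 2) + (3j^2 + 7j + 4) = j^3 + 5j^2 + 8j + 2,
and (j+1)^3 + 2·(j+1)^2 + (j+1) − 2 = j^3 + 5j^2 + 8j + 2.
By induction, P_i = i^3 + 2i^2 + i − 2 for all i ≥ 0.

P_i = i^3 + 2i^2 + i − 2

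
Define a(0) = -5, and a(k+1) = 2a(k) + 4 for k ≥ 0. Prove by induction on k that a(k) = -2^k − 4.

Base case: a(0) = -5, and -2^0 − 4 = -1 − 4 = -5.
Assume a(r) = -2^r − 4 for some r ≥ 0.
Then a(r+1) = 2a(r) + 4 = 2·(-2^r − 4) + 4 = -2^{r+1} − 8 + 4 = -2^{r+1} − 4.
So the formula holds for r+1, and by induction a(k) = -2^k − 4 for all k ≥ 0.

a(k) = -2^k − 4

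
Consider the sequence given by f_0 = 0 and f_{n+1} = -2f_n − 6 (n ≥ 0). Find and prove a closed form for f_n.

Claim: f_n = 2·(-2)^n − 2.

Base case: f_0 = 0, and 2·(-2)^0 − 2 = 2 − 2 = 0.
Assume f_r = 2·(-2)^r − 2 for some r ≥ 0.
Then f_{r+1} = -2f_r − 6 = -2·(2·(-2)^r − 2) − 6 = -4·(-2)^r + 4 − 6 = 2·(-2)^{r+1} − 2.
Hence f_n = 2·(-2)^n − 2 for every n ≥ 0, by induction.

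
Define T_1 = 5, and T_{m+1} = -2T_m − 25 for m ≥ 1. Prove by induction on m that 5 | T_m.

Base case: T_1 = 5 = 5·1, so 5 | T_1.
Assume 5 | T_r, so T_r = 5t for some integer t.
Then T_{r+1} = -2T_r − 25 = -2·(5t) − 25 = 5(-2t − 5), so 5 | T_{r+1}.
By induction, 5 | T_m for all m ≥ 1.

5 | T_m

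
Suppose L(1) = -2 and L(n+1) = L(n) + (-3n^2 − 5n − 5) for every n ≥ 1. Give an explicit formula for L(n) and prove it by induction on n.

Claim: L(n) = -n^3 − n^2 − 3n + 3.

Base case: L(1) = -2, and -1^3 − 1^2 − 3·1 + 3 = -2.
Assume L(j) = -j^3 − j^2 − 3j + 3.
Then L(j+1) = L(j) + (-3j^2 − 5j − 5) = (-j^3 − j^2 − 3j + 3) + (-3j^2 − 5j − 5) = -j^3 − 4j^2 − 8j − 2,
and -(j+1)^3 − (j+1)^2 − 3·(j+1) + 3 = -j^3 − 4j^2 − 8j − 2.
Hence L(n) = -n^3 − n^2 − 3n + 3 for every n ≥ 1, by induction.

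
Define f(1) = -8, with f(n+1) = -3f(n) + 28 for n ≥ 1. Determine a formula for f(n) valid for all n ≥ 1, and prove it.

Claim: f(n) = 5·(-3)^n + 7.

Base case: f(1) = -8, and 5·(-3)^1 + 7 = -15 + 7 = -8.
Assume f(r) = 5·(-3)^r + 7 for some r ≥ 1.
Then f(r+1) = -3f(r) + 28 = -3·(5·(-3)^r + 7) + 28 = -15·(-3)^r − 21 + 28 = 5·(-3)^{r+1} + 7.
This completes the inductive step, so f(n) = 5·(-3)^n + 7 for all n ≥ 1.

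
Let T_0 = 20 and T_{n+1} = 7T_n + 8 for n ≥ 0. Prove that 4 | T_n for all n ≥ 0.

Base case: T_0 = 20 = 4·5, so 4 | T_0.
Assume 4 | T_m, so T_m = 4t for some integer t.
Then T_{m+1} = 7T_m + 8 = 7·(4t) + 8 = 4(7t + 2), so 4 | T_{m+1}.
Hence 4 | T_n for every n ≥ 0, by induction.

4 | T_n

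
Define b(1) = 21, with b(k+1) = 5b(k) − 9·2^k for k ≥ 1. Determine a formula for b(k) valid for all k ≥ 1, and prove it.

Claim: b(k) = 3·5^k + 3·2^k.

Base case: b(1) = 21, and 3·5^1 + 3·2^1 = 15 + 6 = 21.
Assume b(r) = 3·5^r + 3·2^r for some r ≥ 1.
Then b(r+1) = 5b(r) − 9·2^r = 5·(3·5^r + 3·2^r) − 9·2^r = 3·5^{r+1} + 15·2^r − 9·2^r = 3·5^{r+1} + 6·2^r = 3·5^{r+1} + 3·2^{r+1}.
So the formula holds for r+1, and by induction b(k) = 3·5^k + 3·2^k for all k ≥ 1.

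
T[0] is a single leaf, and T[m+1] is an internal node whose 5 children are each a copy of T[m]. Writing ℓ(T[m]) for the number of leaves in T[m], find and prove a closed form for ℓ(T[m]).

Claim: ℓ(T[m]) = 5^m.

Base case: ℓ(T[0]) = 1, and 5^0 = 1.
Assume ℓ(T[r]) = 5^r.
Then ℓ(T[r+1]) = 5·ℓ(T[r]) = 5·5^r = 5^{r+1}.
Hence ℓ(T[m]) = 5^m for every m ≥ 0, by induction.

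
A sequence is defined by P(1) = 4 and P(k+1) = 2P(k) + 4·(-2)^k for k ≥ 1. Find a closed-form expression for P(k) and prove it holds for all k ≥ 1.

Claim: P(k) = 2^k − (-2)^k.

Base case: P(1) = 4, and 2^1 − (-2)^1 = 2 + 2 = 4.
Assume P(j) = 2^j − (-2)^j for some j ≥ 1.
Then P(j+1) = 2P(j) + 4·(-2)^j = 2·(2^j − (-2)^j) + 4·(-2)^j = 2^{j+1} − 2·(-2)^j + 4·(-2)^j = 2^{j+1} + 2·(-2)^j = 2^{j+1} − (-2)^{j+1}.
By induction, P(k) = 2^k − (-2)^k for all k ≥ 1.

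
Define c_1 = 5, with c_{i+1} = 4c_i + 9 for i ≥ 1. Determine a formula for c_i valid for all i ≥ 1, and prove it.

Claim: c_i = 2·4^i − 3.

Base case: c_1 = 5, and 2·4^1 − 3 = 8 − 3 = 5.
Assume c_m = 2·4^m − 3 for some m ≥ 1.
Then c_{m+1} = 4c_m + 9 = 4·(2·4^m − 3) + 9 = 8·4^m − 12 + 9 = 2·4^{m+1} − 3.
Hence c_i = 2·4^i − 3 for every i ≥ 1, by induction.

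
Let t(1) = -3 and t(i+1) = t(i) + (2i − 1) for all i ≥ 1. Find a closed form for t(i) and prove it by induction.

Claim: t(i) = i^2 − 2i − 2.

Base case: t(1) = -3, and 1^2 − 2·1 − 2 = -3.
Assume t(j) = j^2 − 2j − 2.
Then t(j+1) = t(j) + (2j − 1) = (j^2 − 2j − 2) + (2j − 1) = j^2 − 3,
and (j+1)^2 − 2·(j+1) − 2 = j^2 − 3.
Hence t(i) = i^2 − 2i − 2 for every i ≥ 1, by induction.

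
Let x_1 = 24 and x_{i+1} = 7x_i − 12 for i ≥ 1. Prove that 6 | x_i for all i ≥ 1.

Base case: x_1 = 24 = 6·4, so 6 | x_1.
Assume 6 | x_k, so x_k = 6t for some integer t.
Then x_{k+1} = 7x_k − 12 = 7·(6t) − 12 = 6(7t − 2), so 6 | x_{k+1}.
Hence 6 | x_i for every i ≥ 1, by induction.

6 | x_i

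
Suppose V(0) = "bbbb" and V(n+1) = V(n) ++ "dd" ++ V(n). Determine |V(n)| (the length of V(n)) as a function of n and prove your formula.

Claim: |V(n)| = 6·2^n − 2.

Base case: |V(0)| = 4, and 6·2^0 − 2 = 4.
Assume |V(r)| = 6·2^r − 2.
Then |V(r+1)| = |V(r)| + 2 + |V(r)| = 2|V(r)| + 2 = 2(6·2^r − 2) + 2 = 6·2^{r+1} − 4 + 2 = 6·2^{r+1} − 2.
Hence |V(n)| = 6·2^n − 2 for every n ≥ 0, by induction.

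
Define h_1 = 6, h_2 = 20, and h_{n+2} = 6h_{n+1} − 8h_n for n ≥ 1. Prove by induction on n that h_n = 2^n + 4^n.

Base cases: h_1 = 6 and 2^1 + 4^1 = 6; h_2 = 20 and 2^2 + 4^2 = 20.
Assume h_j = 2^j + 4^j for all 1 ≤ j ≤ m, where m ≥ 2.
Then h_{m+1} = 6h_m − 8h_{m−1} = 6·(2^m + 4^m) − 8·(2^{m−1} + 4^{m−1}) = (6·2 − 8)2^{m−1} + (6·4 − 8)4^{m−1} = 4·2^{m−1} + 16·4^{m−1} = 2^{m+1} + 4^{m+1}.
This completes the inductive step, so h_n = 2^n + 4^n for all n ≥ 1.

h_n = 2^n + 4^n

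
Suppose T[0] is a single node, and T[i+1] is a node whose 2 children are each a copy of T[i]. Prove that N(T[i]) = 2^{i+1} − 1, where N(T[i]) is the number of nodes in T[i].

Base case: N(T[0]) = 1, and 2^{0+1} − 1 = 1.
Assume N(T[k]) = 2^{k+1} − 1.
Then N(T[k+1]) = 1 + 2N(T[k]) = 1 + 2(2^{k+1} − 1) = 2^{k+2} − 2 + 1 = 2^{k+2} − 1.
This completes the inductive step, so N(T[i]) = 2^{i+1} − 1 for all i ≥ 0.

N(T[i]) = 2^{i+1} − 1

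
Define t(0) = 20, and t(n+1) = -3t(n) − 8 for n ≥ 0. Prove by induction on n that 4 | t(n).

Base case: t(0) = 20 = 4·5, so 4 | t(0).
Assume 4 | t(j), so t(j) = 4s for some integer s.
Then t(j+1) = -3t(j) − 8 = -3·(4s) − 8 = 4(-3s − 2), so 4 | t(j+1).
So the property holds for j+1, and by induction 4 | t(n) for all n ≥ 0.

4 | t(n)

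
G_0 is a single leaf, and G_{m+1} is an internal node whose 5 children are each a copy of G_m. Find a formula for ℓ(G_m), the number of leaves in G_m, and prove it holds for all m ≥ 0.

Claim: ℓ(G_m) = 5^m.

Base case: ℓ(G_0) = 1, and 5^0 = 1.
Assume ℓ(G_k) = 5^k.
Then ℓ(G_{k+1}) = 5·ℓ(G_k) = 5·5^k = 5^{k+1}.
So the formula holds for k+1, and by induction ℓ(G_m) = 5^m for all m ≥ 0.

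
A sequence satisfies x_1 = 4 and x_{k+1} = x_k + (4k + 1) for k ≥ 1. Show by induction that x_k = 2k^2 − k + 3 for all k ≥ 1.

Base case: x_1 = 4, and 2·1^2 − 1 + 3 = 4.
Assume x_j = 2j^2 − j + 3.
Then x_{j+1} = x_j + (4j + 1) = (2j^2 − j + 3) + (4j + 1) = 2j^2 + 3j + 4,
and 2·(j+1)^2 − (j+1) + 3 = 2j^2 + 3j + 4.
By induction, x_k = 2k^2 − k + 3 for all k ≥ 1.

x_k = 2k^2 − k + 3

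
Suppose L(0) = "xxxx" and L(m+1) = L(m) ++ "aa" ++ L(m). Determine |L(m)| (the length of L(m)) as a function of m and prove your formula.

Claim: |L(m)| = 6·2^m − 2.

Base case: |L(0)| = 4, and 6·2^0 − 2 = 4.
Assume |L(r)| = 6·2^r − 2.
Then |L(r+1)| = |L(r)| + 2 + |L(r)| = 2|L(r)| + 2 = 2(6·2^r − 2) + 2 = 6·2^{r+1} − 4 + 2 = 6·2^{r+1} − 2.
Hence |L(m)| = 6·2^m − 2 for every m ≥ 0, by induction.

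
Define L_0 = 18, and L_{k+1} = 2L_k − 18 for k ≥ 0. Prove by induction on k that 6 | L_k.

Base case: L_0 = 18 = 6·3, so 6 | L_0.
Assume 6 | L_m, so L_m = 6t for some integer t.
Then L_{m+1} = 2L_m − 18 = 2·(6t) − 18 = 6(2t − 3), so 6 | L_{m+1}.
So the property holds for m+1, and by induction 6 | L_k for all k ≥ 0.

6 | L_k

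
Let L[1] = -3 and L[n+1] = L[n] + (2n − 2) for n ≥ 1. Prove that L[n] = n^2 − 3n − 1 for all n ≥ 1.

Base case: L[1] = -3, and 1^2 − 3·1 − 1 = -3.
Assume L[m] = m^2 − 3m − 1.
Then L[m+1] = L[m] + (2m − 2) = (m^2 − 3m − 1) + (2m − 2) = m^2 − m − 3,
and (m+1)^2 − 3·(m+1) − 1 = m^2 − m − 3.
This completes the inductive step, so L[n] = n^2 − 3n − 1 for all n ≥ 1.

L[n] = n^2 − 3n − 1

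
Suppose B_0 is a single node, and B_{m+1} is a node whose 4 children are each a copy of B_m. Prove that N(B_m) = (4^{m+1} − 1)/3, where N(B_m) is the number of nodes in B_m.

Base case: N(B_0) = 1, and (4^{0+1} − 1)/3 = 1.
Assume N(B_r) = (4^{r+1} − 1)/3.
Then N(B_{r+1}) = 1 + 4N(B_r) = 1 + 4·(4^{r+1} − 1)/3 = 1 + (4^{r+2} − 4)/3 = (3 + 4^{r+2} − 4)/3 = (4^{r+2} − 1)/3.
By induction, N(B_m) = (4^{m+1} − 1)/3 for all m ≥ 0.

N(B_m) = (4^{m+1} − 1)/3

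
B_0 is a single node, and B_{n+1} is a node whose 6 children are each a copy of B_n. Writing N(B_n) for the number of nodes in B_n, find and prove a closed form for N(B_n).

Claim: N(B_n) = (6^{n+1} − 1)/5.

Base case: N(B_0) = 1, and (6^{0+1} − 1)/5 = 1.
Assume N(B_j) = (6^{j+1} − 1)/5.
Then N(B_{j+1}) = 1 + 6N(B_j) = 1 + 6·(6^{j+1} − 1)/5 = 1 + (6^{j+2} − 6)/5 = (5 + 6^{j+2} − 6)/5 = (6^{j+2} − 1)/5.
Hence N(B_n) = (6^{n+1} − 1)/5 for every n ≥ 0, by induction.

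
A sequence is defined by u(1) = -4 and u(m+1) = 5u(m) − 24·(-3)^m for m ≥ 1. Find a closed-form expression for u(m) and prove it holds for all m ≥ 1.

Claim: u(m) = 5^m + 3·(-3)^m.

Base case: u(1) = -4, and 5^1 + 3·(-3)^1 = 5 − 9 = -4.
Assume u(r) = 5^r + 3·(-3)^r for some r ≥ 1.
Then u(r+1) = 5u(r) − 24·(-3)^r = 5·(5^r + 3·(-3)^r) − 24·(-3)^r = 5^{r+1} + 15·(-3)^r − 24·(-3)^r = 5^{r+1} − 9·(-3)^r = 5^{r+1} + 3·(-3)^{r+1}.
This completes the inductive step, so u(m) = 5^m + 3·(-3)^m for all m ≥ 1.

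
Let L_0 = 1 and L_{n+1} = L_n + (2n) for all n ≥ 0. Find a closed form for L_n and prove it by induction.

Claim: L_n = n^2 − n + 1.

Base case: L_0 = 1, and 0^2 − 0 + 1 = 1.
Assume L_m = m^2 − m + 1.
Then L_{m+1} = L_m + (2m) = (m^2 − m + 1) + (2m) = m^2 + m + 1,
and (m+1)^2 − (m+1) + 1 = m^2 + m + 1.
Hence L_n = n^2 − n + 1 for every n ≥ 0, by induction.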